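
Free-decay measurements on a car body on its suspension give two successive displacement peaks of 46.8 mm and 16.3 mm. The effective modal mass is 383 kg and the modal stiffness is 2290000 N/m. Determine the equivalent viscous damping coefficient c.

9810 N·s/m

Logarithmic decrement δ = (1/n)·ln(x₀/x_n) = (1/1)·ln(46.8/16.3) = (1/1)·ln(2.871) = 1.055.
ζ = δ/√(4π² + δ²) = 1.055/√(39.48 + 1.11) = 1.055/6.371 = 0.1655.
c = ζ · 2√(km) = 0.1655 × 2√(2290000 × 383) = 0.1655 × 59230 = 9805 N·s/m.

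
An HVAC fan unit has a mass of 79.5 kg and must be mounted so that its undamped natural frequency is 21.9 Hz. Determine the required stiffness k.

ω_n = 2πf_n = 2π × 21.9 = 137.6 rad/s.
k = m·ω_n² = 79.5 × 137.6² = 79.5 × 18930 = 1505000 N/m.

1510000 N/m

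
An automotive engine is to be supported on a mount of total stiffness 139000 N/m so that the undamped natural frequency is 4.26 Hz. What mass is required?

194 kg

ω_n = 2πf_n = 2π × 4.26 = 26.77 rad/s.
m = k/ω_n² = 139000/26.77² = 139000/716.4 = 194.0 kg.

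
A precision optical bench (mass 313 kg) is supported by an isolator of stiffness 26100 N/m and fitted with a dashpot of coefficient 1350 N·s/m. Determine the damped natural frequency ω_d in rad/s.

ω_n = √(k/m) = √(26100/313) = 9.132 rad/s.
Critical damping c_c = 2√(k·m) = 2√(26100 × 313) = 5716 N·s/m, so ζ = c/c_c = 1350/5716 = 0.2362.
ω_d = ω_n√(1 − ζ²) = 9.132 × √(1 − 0.0558) = 8.873 rad/s.

8.87 rad/s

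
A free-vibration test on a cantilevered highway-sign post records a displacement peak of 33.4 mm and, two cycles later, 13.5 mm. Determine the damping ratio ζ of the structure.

0.0719

Logarithmic decrement δ = (1/n)·ln(x₀/x_n) = (1/2)·ln(33.4/13.5) = (1/2)·ln(2.474) = 0.4529.
ζ = δ/√(4π² + δ²) = 0.4529/√(39.48 + 0.205) = 0.4529/6.299 = 0.07190.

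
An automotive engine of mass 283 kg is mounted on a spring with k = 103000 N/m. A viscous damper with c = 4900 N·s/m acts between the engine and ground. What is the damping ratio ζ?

0.454

ω_n = √(k/m) = √(103000/283) = 19.08 rad/s.
Critical damping c_c = 2√(k·m) = 2√(103000 × 283) = 10800 N·s/m, so ζ = c/c_c = 4900/10800 = 0.4538.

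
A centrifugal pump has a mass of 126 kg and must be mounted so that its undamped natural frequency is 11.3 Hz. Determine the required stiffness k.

635000 N/m

ω_n = 2πf_n = 2π × 11.3 = 71.00 rad/s.
k = m·ω_n² = 126 × 71.00² = 126 × 5041 = 635200 N/m.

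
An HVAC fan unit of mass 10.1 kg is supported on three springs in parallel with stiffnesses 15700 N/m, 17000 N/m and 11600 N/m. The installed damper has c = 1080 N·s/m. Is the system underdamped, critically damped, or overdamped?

underdamped

Parallel springs add: k_eq = 15700 + 17000 + 11600 = 44300 N/m.
c_c = 2√(k_eq·m) = 1338 N·s/m; ζ = c/c_c = 1080/1338 = 0.807.
Since ζ < 1 the system is underdamped.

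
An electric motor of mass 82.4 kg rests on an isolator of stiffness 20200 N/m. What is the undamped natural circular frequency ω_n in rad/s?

15.7 rad/s

ω_n = √(k/m) = √(20200/82.4) = √245.1 = 15.66 rad/s.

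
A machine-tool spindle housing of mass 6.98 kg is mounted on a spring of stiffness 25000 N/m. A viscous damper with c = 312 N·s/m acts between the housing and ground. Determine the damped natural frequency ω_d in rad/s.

ω_n = √(k/m) = √(25000/6.98) = 59.85 rad/s.
Critical damping c_c = 2√(k·m) = 2√(25000 × 6.98) = 835.5 N·s/m, so ζ = c/c_c = 312/835.5 = 0.3734.
ω_d = ω_n√(1 − ζ²) = 59.85 × √(1 − 0.139) = 55.52 rad/s.

55.5 rad/s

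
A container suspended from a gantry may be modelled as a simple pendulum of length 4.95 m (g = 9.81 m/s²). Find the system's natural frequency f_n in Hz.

0.224 Hz

For a simple pendulum ω_n = √(g/L) = √(9.81/4.95) = √1.982 = 1.408 rad/s.
f_n = ω_n/(2π) = 1.408/6.283 = 0.2241 Hz.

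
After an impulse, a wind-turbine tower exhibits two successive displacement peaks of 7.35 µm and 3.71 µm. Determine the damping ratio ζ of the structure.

0.108

Logarithmic decrement δ = (1/n)·ln(x₀/x_n) = (1/1)·ln(7.35/3.71) = (1/1)·ln(1.981) = 0.6837.
ζ = δ/√(4π² + δ²) = 0.6837/√(39.48 + 0.467) = 0.6837/6.320 = 0.1082.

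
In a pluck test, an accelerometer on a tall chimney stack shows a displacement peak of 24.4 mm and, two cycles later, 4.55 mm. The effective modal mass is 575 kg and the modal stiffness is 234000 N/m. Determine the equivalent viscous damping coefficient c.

Logarithmic decrement δ = (1/n)·ln(x₀/x_n) = (1/2)·ln(24.4/4.55) = (1/2)·ln(5.363) = 0.8397.
ζ = δ/√(4π² + δ²) = 0.8397/√(39.48 + 0.705) = 0.8397/6.339 = 0.1325.
c = ζ · 2√(km) = 0.1325 × 2√(234000 × 575) = 0.1325 × 23200 = 3073 N·s/m.

3070 N·s/m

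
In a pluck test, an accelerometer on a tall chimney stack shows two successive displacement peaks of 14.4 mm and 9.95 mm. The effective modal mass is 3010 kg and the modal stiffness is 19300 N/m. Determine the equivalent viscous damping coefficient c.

Logarithmic decrement δ = (1/n)·ln(x₀/x_n) = (1/1)·ln(14.4/9.95) = (1/1)·ln(1.447) = 0.3697.
ζ = δ/√(4π² + δ²) = 0.3697/√(39.48 + 0.137) = 0.3697/6.294 = 0.05873.
c = ζ · 2√(km) = 0.05873 × 2√(19300 × 3010) = 0.05873 × 15240 = 895.3 N·s/m.

895 N·s/m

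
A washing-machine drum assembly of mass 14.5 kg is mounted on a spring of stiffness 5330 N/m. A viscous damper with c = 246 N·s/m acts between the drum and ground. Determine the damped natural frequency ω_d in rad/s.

17.2 rad/s

ω_n = √(k/m) = √(5330/14.5) = 19.17 rad/s.
Critical damping c_c = 2√(k·m) = 2√(5330 × 14.5) = 556.0 N·s/m, so ζ = c/c_c = 246/556.0 = 0.4424.
ω_d = ω_n√(1 − ζ²) = 19.17 × √(1 − 0.196) = 17.19 rad/s.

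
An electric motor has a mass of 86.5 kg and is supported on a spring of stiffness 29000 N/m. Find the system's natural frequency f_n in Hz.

2.91 Hz

ω_n = √(k/m) = √(29000/86.5) = √335.3 = 18.31 rad/s.
f_n = ω_n/(2π) = 18.31/6.283 = 2.914 Hz.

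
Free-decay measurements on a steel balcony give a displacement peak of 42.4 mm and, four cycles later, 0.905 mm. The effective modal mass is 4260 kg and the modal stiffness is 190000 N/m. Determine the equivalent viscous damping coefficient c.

8610 N·s/m

Logarithmic decrement δ = (1/n)·ln(x₀/x_n) = (1/4)·ln(42.4/0.905) = (1/4)·ln(46.85) = 0.9617.
ζ = δ/√(4π² + δ²) = 0.9617/√(39.48 + 0.925) = 0.9617/6.356 = 0.1513.
c = ζ · 2√(km) = 0.1513 × 2√(190000 × 4260) = 0.1513 × 56900 = 8609 N·s/m.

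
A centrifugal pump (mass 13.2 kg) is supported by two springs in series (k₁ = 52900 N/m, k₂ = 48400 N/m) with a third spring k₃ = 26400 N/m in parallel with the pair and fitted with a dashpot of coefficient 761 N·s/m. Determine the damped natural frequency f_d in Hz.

Series pair: k_s = k₁k₂/(k₁+k₂) = (52900)(48400)/(52900 + 48400) = 25280 N/m. In parallel with k₃: k_eq = 25280 + 26400 = 51680 N/m.
ω_n = √(k_eq/m) = √(51680/13.2) = 62.57 rad/s.
Critical damping c_c = 2√(k_eq·m) = 2√(51680 × 13.2) = 1652 N·s/m, so ζ = c/c_c = 761/1652 = 0.4607.
ω_d = ω_n√(1 − ζ²) = 62.57 × √(1 − 0.212) = 55.53 rad/s.
f_d = ω_d/(2π) = 8.838 Hz.

8.84 Hz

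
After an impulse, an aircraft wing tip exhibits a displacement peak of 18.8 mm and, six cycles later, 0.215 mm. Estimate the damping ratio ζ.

Logarithmic decrement δ = (1/n)·ln(x₀/x_n) = (1/6)·ln(18.8/0.215) = (1/6)·ln(87.44) = 0.7452.
ζ = δ/√(4π² + δ²) = 0.7452/√(39.48 + 0.555) = 0.7452/6.327 = 0.1178.

0.118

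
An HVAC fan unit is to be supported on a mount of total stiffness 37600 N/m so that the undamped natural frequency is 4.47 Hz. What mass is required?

ω_n = 2πf_n = 2π × 4.47 = 28.09 rad/s.
m = k/ω_n² = 37600/28.09² = 37600/788.8 = 47.67 kg.

47.7 kg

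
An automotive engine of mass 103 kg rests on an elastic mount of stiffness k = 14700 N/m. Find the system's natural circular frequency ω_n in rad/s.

11.9 rad/s

ω_n = √(k/m) = √(14700/103) = √142.7 = 11.95 rad/s.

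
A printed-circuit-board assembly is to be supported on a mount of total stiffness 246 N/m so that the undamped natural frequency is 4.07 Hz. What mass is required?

0.376 kg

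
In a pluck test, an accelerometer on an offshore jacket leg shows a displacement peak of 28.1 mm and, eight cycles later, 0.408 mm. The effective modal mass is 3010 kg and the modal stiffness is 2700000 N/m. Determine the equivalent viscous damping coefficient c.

15100 N·s/m

Logarithmic decrement δ = (1/n)·ln(x₀/x_n) = (1/8)·ln(28.1/0.408) = (1/8)·ln(68.87) = 0.5290.
ζ = δ/√(4π² + δ²) = 0.5290/√(39.48 + 0.280) = 0.5290/6.305 = 0.08390.
c = ζ · 2√(km) = 0.08390 × 2√(2700000 × 3010) = 0.08390 × 180300 = 15130 N·s/m.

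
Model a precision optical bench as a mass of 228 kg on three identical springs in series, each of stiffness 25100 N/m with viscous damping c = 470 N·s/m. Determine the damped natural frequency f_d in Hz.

Series springs: 1/k_eq = 3/25100, so k_eq = 25100/3 = 8367 N/m.
ω_n = √(k_eq/m) = √(8367/228) = 6.058 rad/s.
Critical damping c_c = 2√(k_eq·m) = 2√(8367 × 228) = 2762 N·s/m, so ζ = c/c_c = 470/2762 = 0.1701.
ω_d = ω_n√(1 − ζ²) = 6.058 × √(1 − 0.0289) = 5.969 rad/s.
f_d = ω_d/(2π) = 0.9501 Hz.

0.950 Hz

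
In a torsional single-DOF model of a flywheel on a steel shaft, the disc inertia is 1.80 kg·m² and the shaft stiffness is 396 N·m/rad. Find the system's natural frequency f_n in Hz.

2.36 Hz

ω_n = √(k_t/J) = √(396/1.80) = √220.0 = 14.83 rad/s.
f_n = ω_n/(2π) = 14.83/6.283 = 2.361 Hz.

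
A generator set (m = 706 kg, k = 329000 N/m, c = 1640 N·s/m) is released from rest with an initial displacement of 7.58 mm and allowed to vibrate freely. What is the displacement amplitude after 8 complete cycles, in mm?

0.505 mm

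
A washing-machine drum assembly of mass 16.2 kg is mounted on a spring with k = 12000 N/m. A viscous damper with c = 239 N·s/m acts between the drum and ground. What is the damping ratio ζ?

0.271

ω_n = √(k/m) = √(12000/16.2) = 27.22 rad/s.
Critical damping c_c = 2√(k·m) = 2√(12000 × 16.2) = 881.8 N·s/m, so ζ = c/c_c = 239/881.8 = 0.2710.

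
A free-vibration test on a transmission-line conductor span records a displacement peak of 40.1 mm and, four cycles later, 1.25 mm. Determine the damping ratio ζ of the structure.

0.137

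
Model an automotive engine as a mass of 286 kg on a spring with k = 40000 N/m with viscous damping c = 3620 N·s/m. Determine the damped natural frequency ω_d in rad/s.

9.99 rad/s

ω_n = √(k/m) = √(40000/286) = 11.83 rad/s.
Critical damping c_c = 2√(k·m) = 2√(40000 × 286) = 6765 N·s/m, so ζ = c/c_c = 3620/6765 = 0.5351.
ω_d = ω_n√(1 − ζ²) = 11.83 × √(1 − 0.286) = 9.990 rad/s.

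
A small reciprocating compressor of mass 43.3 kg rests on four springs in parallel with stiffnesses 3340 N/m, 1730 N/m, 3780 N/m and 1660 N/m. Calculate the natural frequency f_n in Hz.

2.48 Hz

Parallel springs add: k_eq = 3340 + 1730 + 3780 + 1660 = 10510 N/m.
ω_n = √(k_eq/m) = √(10510/43.3) = √242.7 = 15.58 rad/s.
f_n = ω_n/(2π) = 15.58/6.283 = 2.480 Hz.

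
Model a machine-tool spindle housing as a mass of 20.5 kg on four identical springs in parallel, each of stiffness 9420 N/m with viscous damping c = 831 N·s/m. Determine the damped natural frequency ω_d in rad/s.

Parallel springs add: k_eq = 4 × 9420 = 37680 N/m.
ω_n = √(k_eq/m) = √(37680/20.5) = 42.87 rad/s.
Critical damping c_c = 2√(k_eq·m) = 2√(37680 × 20.5) = 1758 N·s/m, so ζ = c/c_c = 831/1758 = 0.4728.
ω_d = ω_n√(1 − ζ²) = 42.87 × √(1 − 0.223) = 37.78 rad/s.

37.8 rad/s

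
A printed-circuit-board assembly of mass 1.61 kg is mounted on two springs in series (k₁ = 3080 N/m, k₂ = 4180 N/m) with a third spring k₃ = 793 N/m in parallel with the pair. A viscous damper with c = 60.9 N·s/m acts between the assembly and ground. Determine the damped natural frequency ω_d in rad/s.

Series pair: k_s = k₁k₂/(k₁+k₂) = (3080)(4180)/(3080 + 4180) = 1773 N/m. In parallel with k₃: k_eq = 1773 + 793 = 2566 N/m.
ω_n = √(k_eq/m) = √(2566/1.61) = 39.92 rad/s.
Critical damping c_c = 2√(k_eq·m) = 2√(2566 × 1.61) = 128.6 N·s/m, so ζ = c/c_c = 60.9/128.6 = 0.4737.
ω_d = ω_n√(1 − ζ²) = 39.92 × √(1 − 0.224) = 35.16 rad/s.

35.2 rad/s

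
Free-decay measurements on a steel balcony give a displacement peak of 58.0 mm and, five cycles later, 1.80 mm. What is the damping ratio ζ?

Logarithmic decrement δ = (1/n)·ln(x₀/x_n) = (1/5)·ln(58.0/1.80) = (1/5)·ln(32.22) = 0.6945.
ζ = δ/√(4π² + δ²) = 0.6945/√(39.48 + 0.482) = 0.6945/6.321 = 0.1099.

0.110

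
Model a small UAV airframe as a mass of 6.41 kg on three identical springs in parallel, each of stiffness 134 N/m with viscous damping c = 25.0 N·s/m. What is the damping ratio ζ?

0.246

Parallel springs add: k_eq = 3 × 134 = 402.0 N/m.
ω_n = √(k_eq/m) = √(402.0/6.41) = 7.919 rad/s.
Critical damping c_c = 2√(k_eq·m) = 2√(402.0 × 6.41) = 101.5 N·s/m, so ζ = c/c_c = 25.0/101.5 = 0.2462.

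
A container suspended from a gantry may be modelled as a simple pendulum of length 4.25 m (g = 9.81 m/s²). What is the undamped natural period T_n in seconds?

4.14 s

For a simple pendulum ω_n = √(g/L) = √(9.81/4.25) = √2.308 = 1.519 rad/s.
T_n = 2π/ω_n = 6.283/1.519 = 4.136 s.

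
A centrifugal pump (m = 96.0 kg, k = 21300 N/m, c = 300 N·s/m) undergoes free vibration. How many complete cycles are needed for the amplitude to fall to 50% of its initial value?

ζ = c/(2√(km)) = 300/(2√(21300 × 96.0)) = 300/2860 = 0.1049.
Logarithmic decrement δ = 2πζ/√(1 − ζ²) = 2π × 0.1049/√(1 − 0.0110) = 0.6627.
x_n/x₀ = e^(−nδ) ≤ 0.5; take ln: n ≥ ln(1/0.5)/δ = 0.6931/0.6627 = 1.046.
So 2 complete cycles are required.

2 cycles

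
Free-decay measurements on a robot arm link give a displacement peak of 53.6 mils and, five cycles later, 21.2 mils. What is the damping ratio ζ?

Logarithmic decrement δ = (1/n)·ln(x₀/x_n) = (1/5)·ln(53.6/21.2) = (1/5)·ln(2.528) = 0.1855.
ζ = δ/√(4π² + δ²) = 0.1855/√(39.48 + 0.0344) = 0.1855/6.286 = 0.02951.

0.0295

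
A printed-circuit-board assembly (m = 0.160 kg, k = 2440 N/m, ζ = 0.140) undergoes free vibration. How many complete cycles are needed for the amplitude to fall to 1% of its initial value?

Logarithmic decrement δ = 2πζ/√(1 − ζ²) = 2π × 0.1400/√(1 − 0.0196) = 0.8884.
x_n/x₀ = e^(−nδ) ≤ 0.01; take ln: n ≥ ln(1/0.01)/δ = 4.605/0.8884 = 5.184.
So 6 complete cycles are required.

6 cycles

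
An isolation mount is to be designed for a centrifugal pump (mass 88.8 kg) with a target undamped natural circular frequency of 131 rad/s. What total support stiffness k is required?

1520000 N/m

k = m·ω_n² = 88.8 × 131.0² = 88.8 × 17160 = 1524000 N/m.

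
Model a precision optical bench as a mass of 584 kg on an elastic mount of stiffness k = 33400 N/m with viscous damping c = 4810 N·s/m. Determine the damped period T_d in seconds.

ω_n = √(k/m) = √(33400/584) = 7.563 rad/s.
Critical damping c_c = 2√(k·m) = 2√(33400 × 584) = 8833 N·s/m, so ζ = c/c_c = 4810/8833 = 0.5445.
ω_d = ω_n√(1 − ζ²) = 7.563 × √(1 − 0.297) = 6.343 rad/s.
T_d = 2π/ω_d = 0.9906 s.

0.991 s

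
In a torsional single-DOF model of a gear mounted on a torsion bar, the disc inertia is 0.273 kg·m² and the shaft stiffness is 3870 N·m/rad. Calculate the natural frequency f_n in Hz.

ω_n = √(k_t/J) = √(3870/0.273) = √14180 = 119.1 rad/s.
f_n = ω_n/(2π) = 119.1/6.283 = 18.95 Hz.

18.9 Hz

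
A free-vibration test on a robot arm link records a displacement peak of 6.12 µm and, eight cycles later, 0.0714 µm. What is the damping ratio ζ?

Logarithmic decrement δ = (1/n)·ln(x₀/x_n) = (1/8)·ln(6.12/0.0714) = (1/8)·ln(85.71) = 0.5564.
ζ = δ/√(4π² + δ²) = 0.5564/√(39.48 + 0.310) = 0.5564/6.308 = 0.08821.

0.0882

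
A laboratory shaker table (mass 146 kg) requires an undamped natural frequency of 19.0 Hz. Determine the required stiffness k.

2080000 N/m

ω_n = 2πf_n = 2π × 19.0 = 119.4 rad/s.
k = m·ω_n² = 146 × 119.4² = 146 × 14250 = 2081000 N/m.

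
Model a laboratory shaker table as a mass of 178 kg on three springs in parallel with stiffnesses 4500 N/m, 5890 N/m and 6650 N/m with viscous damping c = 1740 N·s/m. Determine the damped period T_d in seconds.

Parallel springs add: k_eq = 4500 + 5890 + 6650 = 17040 N/m.
ω_n = √(k_eq/m) = √(17040/178) = 9.784 rad/s.
Critical damping c_c = 2√(k_eq·m) = 2√(17040 × 178) = 3483 N·s/m, so ζ = c/c_c = 1740/3483 = 0.4995.
ω_d = ω_n√(1 − ζ²) = 9.784 × √(1 − 0.250) = 8.476 rad/s.
T_d = 2π/ω_d = 0.7413 s.

0.741 s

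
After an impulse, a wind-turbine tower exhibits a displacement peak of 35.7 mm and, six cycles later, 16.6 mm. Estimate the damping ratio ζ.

0.0203

Logarithmic decrement δ = (1/n)·ln(x₀/x_n) = (1/6)·ln(35.7/16.6) = (1/6)·ln(2.151) = 0.1276.
ζ = δ/√(4π² + δ²) = 0.1276/√(39.48 + 0.0163) = 0.1276/6.284 = 0.02031.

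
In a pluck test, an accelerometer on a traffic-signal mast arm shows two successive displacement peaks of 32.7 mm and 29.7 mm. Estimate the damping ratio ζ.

0.0153

Logarithmic decrement δ = (1/n)·ln(x₀/x_n) = (1/1)·ln(32.7/29.7) = (1/1)·ln(1.101) = 0.09623.
ζ = δ/√(4π² + δ²) = 0.09623/√(39.48 + 0.00926) = 0.09623/6.284 = 0.01531.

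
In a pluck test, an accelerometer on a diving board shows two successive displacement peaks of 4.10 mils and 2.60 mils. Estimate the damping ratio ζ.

Logarithmic decrement δ = (1/n)·ln(x₀/x_n) = (1/1)·ln(4.10/2.60) = (1/1)·ln(1.577) = 0.4555.
ζ = δ/√(4π² + δ²) = 0.4555/√(39.48 + 0.207) = 0.4555/6.300 = 0.07230.

0.0723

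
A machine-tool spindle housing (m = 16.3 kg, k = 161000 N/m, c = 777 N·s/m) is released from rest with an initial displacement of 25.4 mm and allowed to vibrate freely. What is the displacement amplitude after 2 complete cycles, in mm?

1.14 mm

ζ = c/(2√(km)) = 777/(2√(161000 × 16.3)) = 777/3240 = 0.2398.
Logarithmic decrement δ = 2πζ/√(1 − ζ²) = 2π × 0.2398/√(1 − 0.0575) = 1.552.
After n cycles, x_n/x₀ = e^(−nδ), so x_2 = 25.4 × e^(−2 × 1.552) = 25.4 × 0.04486 = 1.139 mm.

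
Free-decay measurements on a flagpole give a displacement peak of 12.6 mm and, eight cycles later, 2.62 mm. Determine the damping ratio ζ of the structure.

0.0312

Logarithmic decrement δ = (1/n)·ln(x₀/x_n) = (1/8)·ln(12.6/2.62) = (1/8)·ln(4.809) = 0.1963.
ζ = δ/√(4π² + δ²) = 0.1963/√(39.48 + 0.0385) = 0.1963/6.286 = 0.03123.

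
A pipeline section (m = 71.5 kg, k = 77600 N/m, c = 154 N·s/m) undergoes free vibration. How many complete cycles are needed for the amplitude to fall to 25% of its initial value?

7 cycles

ζ = c/(2√(km)) = 154/(2√(77600 × 71.5)) = 154/4711 = 0.03269.
Logarithmic decrement δ = 2πζ/√(1 − ζ²) = 2π × 0.03269/√(1 − 0.00107) = 0.2055.
x_n/x₀ = e^(−nδ) ≤ 0.25; take ln: n ≥ ln(1/0.25)/δ = 1.386/0.2055 = 6.746.
So 7 complete cycles are required.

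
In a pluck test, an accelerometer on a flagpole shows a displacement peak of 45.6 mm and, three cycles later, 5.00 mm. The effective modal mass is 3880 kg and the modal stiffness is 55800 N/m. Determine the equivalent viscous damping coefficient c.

3430 N·s/m

Logarithmic decrement δ = (1/n)·ln(x₀/x_n) = (1/3)·ln(45.6/5.00) = (1/3)·ln(9.120) = 0.7368.
ζ = δ/√(4π² + δ²) = 0.7368/√(39.48 + 0.543) = 0.7368/6.326 = 0.1165.
c = ζ · 2√(km) = 0.1165 × 2√(55800 × 3880) = 0.1165 × 29430 = 3428 N·s/m.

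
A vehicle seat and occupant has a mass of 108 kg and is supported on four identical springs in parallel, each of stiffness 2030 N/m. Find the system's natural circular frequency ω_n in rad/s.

8.67 rad/s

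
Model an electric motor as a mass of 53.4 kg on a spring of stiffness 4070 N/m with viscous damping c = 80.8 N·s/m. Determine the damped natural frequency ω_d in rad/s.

8.70 rad/s

ω_n = √(k/m) = √(4070/53.4) = 8.730 rad/s.
Critical damping c_c = 2√(k·m) = 2√(4070 × 53.4) = 932.4 N·s/m, so ζ = c/c_c = 80.8/932.4 = 0.08666.
ω_d = ω_n√(1 − ζ²) = 8.730 × √(1 − 0.00751) = 8.697 rad/s.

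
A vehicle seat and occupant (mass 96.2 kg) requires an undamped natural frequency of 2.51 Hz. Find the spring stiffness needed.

23900 N/m

ω_n = 2πf_n = 2π × 2.51 = 15.77 rad/s.
k = m·ω_n² = 96.2 × 15.77² = 96.2 × 248.7 = 23930 N/m.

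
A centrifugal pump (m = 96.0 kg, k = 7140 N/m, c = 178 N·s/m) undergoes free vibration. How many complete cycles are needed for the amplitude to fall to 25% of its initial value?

ζ = c/(2√(km)) = 178/(2√(7140 × 96.0)) = 178/1656 = 0.1075.
Logarithmic decrement δ = 2πζ/√(1 − ζ²) = 2π × 0.1075/√(1 − 0.0116) = 0.6794.
x_n/x₀ = e^(−nδ) ≤ 0.25; take ln: n ≥ ln(1/0.25)/δ = 1.386/0.6794 = 2.041.
So 3 complete cycles are required.

3 cycles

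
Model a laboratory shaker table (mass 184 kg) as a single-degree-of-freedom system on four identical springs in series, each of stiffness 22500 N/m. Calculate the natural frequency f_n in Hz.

0.880 Hz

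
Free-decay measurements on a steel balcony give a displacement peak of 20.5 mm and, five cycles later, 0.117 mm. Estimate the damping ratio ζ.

Logarithmic decrement δ = (1/n)·ln(x₀/x_n) = (1/5)·ln(20.5/0.117) = (1/5)·ln(175.2) = 1.033.
ζ = δ/√(4π² + δ²) = 1.033/√(39.48 + 1.07) = 1.033/6.368 = 0.1623.

0.162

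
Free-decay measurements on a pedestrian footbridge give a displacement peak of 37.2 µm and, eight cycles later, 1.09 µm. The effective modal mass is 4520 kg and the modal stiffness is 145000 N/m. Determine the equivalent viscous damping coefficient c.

3590 N·s/m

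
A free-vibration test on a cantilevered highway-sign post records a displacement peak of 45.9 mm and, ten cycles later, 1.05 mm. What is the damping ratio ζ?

Logarithmic decrement δ = (1/n)·ln(x₀/x_n) = (1/10)·ln(45.9/1.05) = (1/10)·ln(43.71) = 0.3778.
ζ = δ/√(4π² + δ²) = 0.3778/√(39.48 + 0.143) = 0.3778/6.295 = 0.06002.

0.0600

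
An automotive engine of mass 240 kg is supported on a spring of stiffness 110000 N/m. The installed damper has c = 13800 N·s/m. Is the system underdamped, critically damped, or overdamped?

overdamped

c_c = 2√(k·m) = 10280 N·s/m; ζ = c/c_c = 13800/10280 = 1.34.
Since ζ > 1 the system is overdamped.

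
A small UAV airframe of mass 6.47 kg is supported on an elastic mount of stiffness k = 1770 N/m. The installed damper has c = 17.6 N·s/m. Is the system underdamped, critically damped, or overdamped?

c_c = 2√(k·m) = 214.0 N·s/m; ζ = c/c_c = 17.6/214.0 = 0.0822.
Since ζ < 1 the system is underdamped.

underdamped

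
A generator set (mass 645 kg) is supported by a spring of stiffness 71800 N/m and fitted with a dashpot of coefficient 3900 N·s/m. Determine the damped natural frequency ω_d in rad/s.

10.1 rad/s

ω_n = √(k/m) = √(71800/645) = 10.55 rad/s.
Critical damping c_c = 2√(k·m) = 2√(71800 × 645) = 13610 N·s/m, so ζ = c/c_c = 3900/13610 = 0.2865.
ω_d = ω_n√(1 − ζ²) = 10.55 × √(1 − 0.0821) = 10.11 rad/s.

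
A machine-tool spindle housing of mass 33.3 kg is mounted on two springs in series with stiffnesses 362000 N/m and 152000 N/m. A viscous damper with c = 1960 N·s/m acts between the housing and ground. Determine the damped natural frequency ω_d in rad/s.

48.5 rad/s

Series springs: 1/k_eq = 1/362000 + 1/152000 = 9.341×10^-6, so k_eq = 107100 N/m.
ω_n = √(k_eq/m) = √(107100/33.3) = 56.70 rad/s.
Critical damping c_c = 2√(k_eq·m) = 2√(107100 × 33.3) = 3776 N·s/m, so ζ = c/c_c = 1960/3776 = 0.5191.
ω_d = ω_n√(1 − ζ²) = 56.70 × √(1 − 0.269) = 48.46 rad/s.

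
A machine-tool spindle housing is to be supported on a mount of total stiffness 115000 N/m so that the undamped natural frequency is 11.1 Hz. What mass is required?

ω_n = 2πf_n = 2π × 11.1 = 69.74 rad/s.
m = k/ω_n² = 115000/69.74² = 115000/4864 = 23.64 kg.

23.6 kg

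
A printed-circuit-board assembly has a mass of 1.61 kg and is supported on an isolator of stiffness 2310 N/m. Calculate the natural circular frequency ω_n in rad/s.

ω_n = √(k/m) = √(2310/1.61) = √1435 = 37.88 rad/s.

37.9 rad/s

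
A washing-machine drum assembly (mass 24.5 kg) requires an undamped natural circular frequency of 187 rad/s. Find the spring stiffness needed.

857000 N/m

k = m·ω_n² = 24.5 × 187.0² = 24.5 × 34970 = 856700 N/m.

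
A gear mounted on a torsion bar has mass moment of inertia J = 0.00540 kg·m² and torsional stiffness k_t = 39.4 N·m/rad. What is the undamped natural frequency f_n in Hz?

13.6 Hz

ω_n = √(k_t/J) = √(39.4/0.00540) = √7296 = 85.42 rad/s.
f_n = ω_n/(2π) = 85.42/6.283 = 13.59 Hz.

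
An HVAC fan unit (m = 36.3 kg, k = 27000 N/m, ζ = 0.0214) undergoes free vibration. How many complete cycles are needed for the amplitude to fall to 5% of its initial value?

23 cycles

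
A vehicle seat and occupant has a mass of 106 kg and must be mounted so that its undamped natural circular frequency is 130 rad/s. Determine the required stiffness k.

1790000 N/m

k = m·ω_n² = 106 × 130.0² = 106 × 16900 = 1791000 N/m.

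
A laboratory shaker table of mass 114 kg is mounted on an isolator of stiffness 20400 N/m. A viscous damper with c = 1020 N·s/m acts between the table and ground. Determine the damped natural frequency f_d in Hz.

ω_n = √(k/m) = √(20400/114) = 13.38 rad/s.
Critical damping c_c = 2√(k·m) = 2√(20400 × 114) = 3050 N·s/m, so ζ = c/c_c = 1020/3050 = 0.3344.
ω_d = ω_n√(1 − ζ²) = 13.38 × √(1 − 0.112) = 12.61 rad/s.
f_d = ω_d/(2π) = 2.006 Hz.

2.01 Hz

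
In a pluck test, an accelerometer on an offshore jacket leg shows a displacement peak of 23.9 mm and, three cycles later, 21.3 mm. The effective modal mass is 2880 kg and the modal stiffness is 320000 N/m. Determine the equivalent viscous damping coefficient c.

371 N·s/m

Logarithmic decrement δ = (1/n)·ln(x₀/x_n) = (1/3)·ln(23.9/21.3) = (1/3)·ln(1.122) = 0.03839.
ζ = δ/√(4π² + δ²) = 0.03839/√(39.48 + 0.00147) = 0.03839/6.283 = 0.006110.
c = ζ · 2√(km) = 0.006110 × 2√(320000 × 2880) = 0.006110 × 60720 = 371.0 N·s/m.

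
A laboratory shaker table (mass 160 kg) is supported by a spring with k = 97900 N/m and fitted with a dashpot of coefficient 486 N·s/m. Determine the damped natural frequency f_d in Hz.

3.93 Hz

ω_n = √(k/m) = √(97900/160) = 24.74 rad/s.
Critical damping c_c = 2√(k·m) = 2√(97900 × 160) = 7916 N·s/m, so ζ = c/c_c = 486/7916 = 0.06140.
ω_d = ω_n√(1 − ζ²) = 24.74 × √(1 − 0.00377) = 24.69 rad/s.
f_d = ω_d/(2π) = 3.929 Hz.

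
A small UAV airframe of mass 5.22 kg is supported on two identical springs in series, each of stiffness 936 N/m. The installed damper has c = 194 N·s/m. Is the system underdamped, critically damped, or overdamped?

overdamped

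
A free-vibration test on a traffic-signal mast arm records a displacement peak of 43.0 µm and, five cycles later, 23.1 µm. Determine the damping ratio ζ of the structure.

Logarithmic decrement δ = (1/n)·ln(x₀/x_n) = (1/5)·ln(43.0/23.1) = (1/5)·ln(1.861) = 0.1243.
ζ = δ/√(4π² + δ²) = 0.1243/√(39.48 + 0.0154) = 0.1243/6.284 = 0.01977.

0.0198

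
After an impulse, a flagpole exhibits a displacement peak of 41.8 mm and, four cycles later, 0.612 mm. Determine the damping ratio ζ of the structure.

Logarithmic decrement δ = (1/n)·ln(x₀/x_n) = (1/4)·ln(41.8/0.612) = (1/4)·ln(68.30) = 1.056.
ζ = δ/√(4π² + δ²) = 1.056/√(39.48 + 1.12) = 1.056/6.371 = 0.1657.

0.166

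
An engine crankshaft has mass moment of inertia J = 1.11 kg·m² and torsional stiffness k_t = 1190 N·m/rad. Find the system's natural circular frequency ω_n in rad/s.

32.7 rad/s

ω_n = √(k_t/J) = √(1190/1.11) = √1072 = 32.74 rad/s.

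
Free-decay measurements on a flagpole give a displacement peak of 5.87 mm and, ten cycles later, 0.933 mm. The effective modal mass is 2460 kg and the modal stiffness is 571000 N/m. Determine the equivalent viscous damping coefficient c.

2190 N·s/m

Logarithmic decrement δ = (1/n)·ln(x₀/x_n) = (1/10)·ln(5.87/0.933) = (1/10)·ln(6.292) = 0.1839.
ζ = δ/√(4π² + δ²) = 0.1839/√(39.48 + 0.0338) = 0.1839/6.286 = 0.02926.
c = ζ · 2√(km) = 0.02926 × 2√(571000 × 2460) = 0.02926 × 74960 = 2193 N·s/m.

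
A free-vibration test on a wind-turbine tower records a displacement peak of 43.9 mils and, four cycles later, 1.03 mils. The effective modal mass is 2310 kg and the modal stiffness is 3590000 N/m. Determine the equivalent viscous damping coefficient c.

26900 N·s/m

Logarithmic decrement δ = (1/n)·ln(x₀/x_n) = (1/4)·ln(43.9/1.03) = (1/4)·ln(42.62) = 0.9381.
ζ = δ/√(4π² + δ²) = 0.9381/√(39.48 + 0.880) = 0.9381/6.353 = 0.1477.
c = ζ · 2√(km) = 0.1477 × 2√(3590000 × 2310) = 0.1477 × 182100 = 26890 N·s/m.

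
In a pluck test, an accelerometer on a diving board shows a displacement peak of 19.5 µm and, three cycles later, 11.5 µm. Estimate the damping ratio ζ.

0.0280

Logarithmic decrement δ = (1/n)·ln(x₀/x_n) = (1/3)·ln(19.5/11.5) = (1/3)·ln(1.696) = 0.1760.
ζ = δ/√(4π² + δ²) = 0.1760/√(39.48 + 0.0310) = 0.1760/6.286 = 0.02800.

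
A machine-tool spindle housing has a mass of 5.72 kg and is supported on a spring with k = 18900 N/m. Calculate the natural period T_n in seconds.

0.109 s

ω_n = √(k/m) = √(18900/5.72) = √3304 = 57.48 rad/s.
T_n = 2π/ω_n = 6.283/57.48 = 0.1093 s.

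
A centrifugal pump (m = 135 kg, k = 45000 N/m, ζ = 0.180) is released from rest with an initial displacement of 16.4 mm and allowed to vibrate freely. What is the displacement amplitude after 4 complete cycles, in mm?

Logarithmic decrement δ = 2πζ/√(1 − ζ²) = 2π × 0.1800/√(1 − 0.0324) = 1.150.
After n cycles, x_n/x₀ = e^(−nδ), so x_4 = 16.4 × e^(−4 × 1.150) = 16.4 × 0.01006 = 0.1650 mm.

0.165 mm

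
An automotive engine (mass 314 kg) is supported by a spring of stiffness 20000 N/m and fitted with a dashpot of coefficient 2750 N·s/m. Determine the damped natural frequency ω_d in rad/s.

ω_n = √(k/m) = √(20000/314) = 7.981 rad/s.
Critical damping c_c = 2√(k·m) = 2√(20000 × 314) = 5012 N·s/m, so ζ = c/c_c = 2750/5012 = 0.5487.
ω_d = ω_n√(1 − ζ²) = 7.981 × √(1 − 0.301) = 6.672 rad/s.

6.67 rad/s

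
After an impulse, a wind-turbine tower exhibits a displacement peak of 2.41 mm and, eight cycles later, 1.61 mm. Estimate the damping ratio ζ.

0.00802

Logarithmic decrement δ = (1/n)·ln(x₀/x_n) = (1/8)·ln(2.41/1.61) = (1/8)·ln(1.497) = 0.05042.
ζ = δ/√(4π² + δ²) = 0.05042/√(39.48 + 0.00254) = 0.05042/6.283 = 0.008025.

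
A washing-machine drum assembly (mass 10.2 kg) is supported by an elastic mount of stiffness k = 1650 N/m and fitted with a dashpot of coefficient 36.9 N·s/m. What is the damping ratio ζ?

ω_n = √(k/m) = √(1650/10.2) = 12.72 rad/s.
Critical damping c_c = 2√(k·m) = 2√(1650 × 10.2) = 259.5 N·s/m, so ζ = c/c_c = 36.9/259.5 = 0.1422.

0.142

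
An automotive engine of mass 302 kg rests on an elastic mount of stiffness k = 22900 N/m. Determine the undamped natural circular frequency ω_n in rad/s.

8.71 rad/s

ω_n = √(k/m) = √(22900/302) = √75.83 = 8.708 rad/s.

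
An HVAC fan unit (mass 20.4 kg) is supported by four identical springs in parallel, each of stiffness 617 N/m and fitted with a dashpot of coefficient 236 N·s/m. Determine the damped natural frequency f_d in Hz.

Parallel springs add: k_eq = 4 × 617 = 2468 N/m.
ω_n = √(k_eq/m) = √(2468/20.4) = 11.00 rad/s.
Critical damping c_c = 2√(k_eq·m) = 2√(2468 × 20.4) = 448.8 N·s/m, so ζ = c/c_c = 236/448.8 = 0.5259.
ω_d = ω_n√(1 − ζ²) = 11.00 × √(1 − 0.277) = 9.355 rad/s.
f_d = ω_d/(2π) = 1.489 Hz.

1.49 Hz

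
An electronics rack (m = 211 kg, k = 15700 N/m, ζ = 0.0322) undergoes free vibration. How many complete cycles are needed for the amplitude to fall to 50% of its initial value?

4 cycles

Logarithmic decrement δ = 2πζ/√(1 − ζ²) = 2π × 0.03220/√(1 − 0.00104) = 0.2024.
x_n/x₀ = e^(−nδ) ≤ 0.5; take ln: n ≥ ln(1/0.5)/δ = 0.6931/0.2024 = 3.424.
So 4 complete cycles are required.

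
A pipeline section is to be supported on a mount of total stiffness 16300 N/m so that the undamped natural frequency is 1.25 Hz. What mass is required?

264 kg

ω_n = 2πf_n = 2π × 1.25 = 7.854 rad/s.
m = k/ω_n² = 16300/7.854² = 16300/61.69 = 264.2 kg.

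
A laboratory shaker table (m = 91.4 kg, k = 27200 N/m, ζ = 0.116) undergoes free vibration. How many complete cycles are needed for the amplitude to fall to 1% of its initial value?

Logarithmic decrement δ = 2πζ/√(1 − ζ²) = 2π × 0.1160/√(1 − 0.0135) = 0.7338.
x_n/x₀ = e^(−nδ) ≤ 0.01; take ln: n ≥ ln(1/0.01)/δ = 4.605/0.7338 = 6.276.
So 7 complete cycles are required.

7 cycles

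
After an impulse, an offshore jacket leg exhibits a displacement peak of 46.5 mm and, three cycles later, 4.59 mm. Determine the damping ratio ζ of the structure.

0.122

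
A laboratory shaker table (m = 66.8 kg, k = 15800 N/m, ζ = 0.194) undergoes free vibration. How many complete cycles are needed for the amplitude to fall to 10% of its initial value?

2 cycles

Logarithmic decrement δ = 2πζ/√(1 − ζ²) = 2π × 0.1940/√(1 − 0.0376) = 1.243.
x_n/x₀ = e^(−nδ) ≤ 0.1; take ln: n ≥ ln(1/0.1)/δ = 2.303/1.243 = 1.853.
So 2 complete cycles are required.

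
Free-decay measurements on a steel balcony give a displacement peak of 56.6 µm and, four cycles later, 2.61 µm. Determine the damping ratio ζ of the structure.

Logarithmic decrement δ = (1/n)·ln(x₀/x_n) = (1/4)·ln(56.6/2.61) = (1/4)·ln(21.69) = 0.7692.
ζ = δ/√(4π² + δ²) = 0.7692/√(39.48 + 0.592) = 0.7692/6.330 = 0.1215.

0.122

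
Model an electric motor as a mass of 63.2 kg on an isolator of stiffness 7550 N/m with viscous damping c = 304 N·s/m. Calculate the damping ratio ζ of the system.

ω_n = √(k/m) = √(7550/63.2) = 10.93 rad/s.
Critical damping c_c = 2√(k·m) = 2√(7550 × 63.2) = 1382 N·s/m, so ζ = c/c_c = 304/1382 = 0.2200.

0.220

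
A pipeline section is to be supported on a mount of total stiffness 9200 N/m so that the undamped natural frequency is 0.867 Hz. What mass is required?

ω_n = 2πf_n = 2π × 0.867 = 5.448 rad/s.
m = k/ω_n² = 9200/5.448² = 9200/29.68 = 310.0 kg.

310 kg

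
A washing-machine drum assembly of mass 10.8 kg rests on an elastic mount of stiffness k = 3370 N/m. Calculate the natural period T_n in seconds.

ω_n = √(k/m) = √(3370/10.8) = √312.0 = 17.66 rad/s.
T_n = 2π/ω_n = 6.283/17.66 = 0.3557 s.

0.356 s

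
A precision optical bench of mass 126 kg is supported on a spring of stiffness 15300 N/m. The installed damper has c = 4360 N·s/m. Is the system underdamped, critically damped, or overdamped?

overdamped

c_c = 2√(k·m) = 2777 N·s/m; ζ = c/c_c = 4360/2777 = 1.57.
Since ζ > 1 the system is overdamped.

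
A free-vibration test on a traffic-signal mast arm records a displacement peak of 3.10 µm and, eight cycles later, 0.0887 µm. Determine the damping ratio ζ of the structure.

0.0705

Logarithmic decrement δ = (1/n)·ln(x₀/x_n) = (1/8)·ln(3.10/0.0887) = (1/8)·ln(34.95) = 0.4442.
ζ = δ/√(4π² + δ²) = 0.4442/√(39.48 + 0.197) = 0.4442/6.299 = 0.07053.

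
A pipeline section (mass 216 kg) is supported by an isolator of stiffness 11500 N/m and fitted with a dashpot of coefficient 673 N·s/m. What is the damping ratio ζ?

ω_n = √(k/m) = √(11500/216) = 7.297 rad/s.
Critical damping c_c = 2√(k·m) = 2√(11500 × 216) = 3152 N·s/m, so ζ = c/c_c = 673/3152 = 0.2135.

0.214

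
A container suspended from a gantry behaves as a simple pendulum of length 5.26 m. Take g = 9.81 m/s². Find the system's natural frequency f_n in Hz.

For a simple pendulum ω_n = √(g/L) = √(9.81/5.26) = √1.865 = 1.366 rad/s.
f_n = ω_n/(2π) = 1.366/6.283 = 0.2174 Hz.

0.217 Hz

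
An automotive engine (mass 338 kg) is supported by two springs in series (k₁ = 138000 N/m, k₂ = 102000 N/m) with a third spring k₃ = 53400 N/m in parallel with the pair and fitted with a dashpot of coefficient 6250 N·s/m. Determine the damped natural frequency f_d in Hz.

Series pair: k_s = k₁k₂/(k₁+k₂) = (138000)(102000)/(138000 + 102000) = 58650 N/m. In parallel with k₃: k_eq = 58650 + 53400 = 112000 N/m.
ω_n = √(k_eq/m) = √(112000/338) = 18.21 rad/s.
Critical damping c_c = 2√(k_eq·m) = 2√(112000 × 338) = 12310 N·s/m, so ζ = c/c_c = 6250/12310 = 0.5078.
ω_d = ω_n√(1 − ζ²) = 18.21 × √(1 − 0.258) = 15.69 rad/s.
f_d = ω_d/(2π) = 2.496 Hz.

2.50 Hz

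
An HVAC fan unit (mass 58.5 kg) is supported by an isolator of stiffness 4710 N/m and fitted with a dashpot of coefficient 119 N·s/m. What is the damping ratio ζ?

ω_n = √(k/m) = √(4710/58.5) = 8.973 rad/s.
Critical damping c_c = 2√(k·m) = 2√(4710 × 58.5) = 1050 N·s/m, so ζ = c/c_c = 119/1050 = 0.1134.

0.113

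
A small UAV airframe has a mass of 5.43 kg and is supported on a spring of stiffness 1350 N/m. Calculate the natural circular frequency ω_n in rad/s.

15.8 rad/s

ω_n = √(k/m) = √(1350/5.43) = √248.6 = 15.77 rad/s.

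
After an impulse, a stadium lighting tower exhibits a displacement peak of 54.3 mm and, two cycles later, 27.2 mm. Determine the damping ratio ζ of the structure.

0.0549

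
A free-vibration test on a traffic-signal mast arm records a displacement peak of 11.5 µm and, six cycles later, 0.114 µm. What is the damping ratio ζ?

0.121

Logarithmic decrement δ = (1/n)·ln(x₀/x_n) = (1/6)·ln(11.5/0.114) = (1/6)·ln(100.9) = 0.7690.
ζ = δ/√(4π² + δ²) = 0.7690/√(39.48 + 0.591) = 0.7690/6.330 = 0.1215.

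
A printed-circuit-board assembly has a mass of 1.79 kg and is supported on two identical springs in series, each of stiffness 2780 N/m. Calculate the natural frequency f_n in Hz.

Series springs: 1/k_eq = 2/2780, so k_eq = 2780/2 = 1390 N/m.
ω_n = √(k_eq/m) = √(1390/1.79) = √776.5 = 27.87 rad/s.
f_n = ω_n/(2π) = 27.87/6.283 = 4.435 Hz.

4.44 Hz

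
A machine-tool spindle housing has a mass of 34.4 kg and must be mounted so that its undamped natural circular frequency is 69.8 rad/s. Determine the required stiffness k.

k = m·ω_n² = 34.4 × 69.80² = 34.4 × 4872 = 167600 N/m.

168000 N/m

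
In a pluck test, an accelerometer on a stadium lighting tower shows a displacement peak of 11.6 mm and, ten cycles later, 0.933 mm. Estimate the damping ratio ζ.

Logarithmic decrement δ = (1/n)·ln(x₀/x_n) = (1/10)·ln(11.6/0.933) = (1/10)·ln(12.43) = 0.2520.
ζ = δ/√(4π² + δ²) = 0.2520/√(39.48 + 0.0635) = 0.2520/6.288 = 0.04008.

0.0401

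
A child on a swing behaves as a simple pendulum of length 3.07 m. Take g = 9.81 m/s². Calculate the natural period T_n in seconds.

For a simple pendulum ω_n = √(g/L) = √(9.81/3.07) = √3.195 = 1.788 rad/s.
T_n = 2π/ω_n = 6.283/1.788 = 3.515 s.

3.51 s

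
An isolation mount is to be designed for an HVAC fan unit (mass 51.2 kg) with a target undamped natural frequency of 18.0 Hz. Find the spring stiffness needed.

655000 N/m

ω_n = 2πf_n = 2π × 18.0 = 113.1 rad/s.
k = m·ω_n² = 51.2 × 113.1² = 51.2 × 12790 = 654900 N/m.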